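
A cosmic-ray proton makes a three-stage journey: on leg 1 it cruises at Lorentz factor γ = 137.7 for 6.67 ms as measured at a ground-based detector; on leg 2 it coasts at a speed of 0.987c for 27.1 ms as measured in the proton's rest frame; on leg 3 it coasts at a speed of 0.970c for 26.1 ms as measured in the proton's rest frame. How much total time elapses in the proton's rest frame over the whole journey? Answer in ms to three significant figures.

Leg 1: γ = 137.7; τ_1 = 6.67/137.7 = 0.04844 ms.
Leg 2: 27.1 ms is already measured in the proton's rest frame.
Leg 3: 26.1 ms is already measured in the proton's rest frame.
Total: 0.04844 + 27.10 + 26.10 ms.

τ = 53.2 ms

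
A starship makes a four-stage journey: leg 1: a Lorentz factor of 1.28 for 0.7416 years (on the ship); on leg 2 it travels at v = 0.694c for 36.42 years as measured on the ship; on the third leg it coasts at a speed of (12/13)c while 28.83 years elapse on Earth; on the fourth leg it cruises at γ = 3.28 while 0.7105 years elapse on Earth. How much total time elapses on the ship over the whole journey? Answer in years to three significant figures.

τ = 48.5 years

Leg 1: 0.7416 years is already measured on the ship.
Leg 2: 36.42 years is already measured on the ship.
Leg 3: γ = 1/√(1 − (12/13)²) = 13/5 = 2.600; τ_3 = 28.83/2.600 = 11.09 years.
Leg 4: γ = 3.28; τ_4 = 0.7105/3.280 = 0.2166 years.
Total: 0.7416 + 36.42 + 11.09 + 0.2166 years.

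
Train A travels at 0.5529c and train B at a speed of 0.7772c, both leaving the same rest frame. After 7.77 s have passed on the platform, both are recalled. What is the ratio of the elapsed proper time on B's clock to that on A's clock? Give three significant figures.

A: γ = 1/√(1 − 0.5529²) = 1/√0.6943 = 1.200. B: γ = 1/√(1 − 0.7772²) = 1/√0.3960 = 1.589.
τ_A/τ_B = γ_B/γ_A = 1.589/1.200 = 1.324, so τ_B/τ_A = 0.7552.

τ_B/τ_A = 0.755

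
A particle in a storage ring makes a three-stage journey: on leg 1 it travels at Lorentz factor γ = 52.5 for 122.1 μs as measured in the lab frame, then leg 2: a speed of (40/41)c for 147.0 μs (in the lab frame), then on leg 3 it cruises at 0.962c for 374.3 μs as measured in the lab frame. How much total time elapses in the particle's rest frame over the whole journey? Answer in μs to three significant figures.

τ = 137 μs

Leg 1: γ = 52.5; τ_1 = 122.1/52.50 = 2.326 μs.
Leg 2: γ = 1/√(1 − (40/41)²) = 41/9 ≈ 4.556; τ_2 = 147.0/4.556 = 32.27 μs.
Leg 3: γ = 1/√(1 − 0.962²) = 1/√0.07456 = 3.662; τ_3 = 374.3/3.662 = 102.2 μs.
Total: 2.326 + 32.27 + 102.2 μs.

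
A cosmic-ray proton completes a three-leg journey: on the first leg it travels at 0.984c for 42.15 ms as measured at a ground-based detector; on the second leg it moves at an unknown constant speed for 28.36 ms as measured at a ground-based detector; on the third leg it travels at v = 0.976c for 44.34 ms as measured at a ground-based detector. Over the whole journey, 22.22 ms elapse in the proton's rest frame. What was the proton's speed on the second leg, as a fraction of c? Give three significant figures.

β = 0.984

Leg 1: γ = 1/√(1 − 0.984²) = 1/√0.03174 = 5.613; τ_1 = 42.15/5.613 = 7.510 ms.
Leg 2: speed unknown; τ_2 = 28.36/γ_2.
Leg 3: γ = 1/√(1 − 0.976²) = 1/√0.04742 = 4.592; τ_3 = 44.34/4.592 = 9.656 ms.
Total proper time: 7.510 + τ_2 + 9.656 = 22.22, so τ_2 = 22.22 − 17.17 = 5.054 ms.
γ_2 = 28.36/5.054 = 5.611; β = √(1 − 1/γ²) = √0.9682.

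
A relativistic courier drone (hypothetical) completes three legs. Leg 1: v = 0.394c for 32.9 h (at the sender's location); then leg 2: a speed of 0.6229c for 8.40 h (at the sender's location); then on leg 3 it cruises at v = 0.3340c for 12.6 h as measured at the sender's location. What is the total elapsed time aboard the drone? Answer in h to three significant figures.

τ = 48.7 h

Leg 1: γ = 1/√(1 − 0.394²) = 1/√0.8448 = 1.088; τ_1 = 32.9/1.088 = 30.24 h.
Leg 2: γ = 1/√(1 − 0.6229²) = 1/√0.6120 = 1.278; τ_2 = 8.40/1.278 = 6.571 h.
Leg 3: γ = 1/√(1 − 0.3340²) = 1/√0.8884 = 1.061; τ_3 = 12.6/1.061 = 11.88 h.
Total: 30.24 + 6.571 + 11.88 h.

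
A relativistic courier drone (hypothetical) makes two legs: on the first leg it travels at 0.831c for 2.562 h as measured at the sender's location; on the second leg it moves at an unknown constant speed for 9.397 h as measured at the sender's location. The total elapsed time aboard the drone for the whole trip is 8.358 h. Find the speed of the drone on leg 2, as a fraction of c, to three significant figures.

β = 0.675

Leg 1: γ = 1/√(1 − 0.831²) = 1/√0.3094 = 1.798; τ_1 = 2.562/1.798 = 1.425 h.
Leg 2: speed unknown; τ_2 = 9.397/γ_2.
Total proper time: 1.425 + τ_2 = 8.358, so τ_2 = 8.358 − 1.425 = 6.933 h.
γ_2 = 9.397/6.933 = 1.355; β = √(1 − 1/γ²) = √0.4557.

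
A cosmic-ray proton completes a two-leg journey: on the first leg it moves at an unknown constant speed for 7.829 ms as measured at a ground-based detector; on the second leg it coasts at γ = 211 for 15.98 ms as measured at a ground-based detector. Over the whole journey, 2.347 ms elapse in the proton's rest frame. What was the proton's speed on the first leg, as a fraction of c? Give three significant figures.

β = 0.957

Leg 1: speed unknown; τ_1 = 7.829/γ_1.
Leg 2: γ = 211; τ_2 = 15.98/211.0 = 0.07573 ms.
Total proper time: τ_1 + 0.07573 = 2.347, so τ_1 = 2.347 − 0.07573 = 2.271 ms.
γ_1 = 7.829/2.271 = 3.447; β = √(1 − 1/γ²) = √0.9158.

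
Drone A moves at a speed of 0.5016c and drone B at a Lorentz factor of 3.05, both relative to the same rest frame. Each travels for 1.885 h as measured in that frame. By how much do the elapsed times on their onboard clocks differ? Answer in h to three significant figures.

|τ_A − τ_B| = 1.01 h

A: γ = 1/√(1 − 0.5016²) = 1/√0.7484 = 1.156; τ_A = 1.885/1.156 = 1.631 h.
B: γ = 3.05; τ_B = 1.885/3.050 = 0.6180 h.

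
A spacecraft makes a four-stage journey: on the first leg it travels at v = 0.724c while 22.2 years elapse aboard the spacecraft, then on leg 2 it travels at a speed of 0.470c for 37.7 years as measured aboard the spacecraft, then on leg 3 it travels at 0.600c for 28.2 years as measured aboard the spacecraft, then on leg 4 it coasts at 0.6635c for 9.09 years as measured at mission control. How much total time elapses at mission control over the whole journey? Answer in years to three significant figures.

Δt = 119 years

Leg 1: γ = 1/√(1 − 0.724²) = 1/√0.4758 = 1.450; Δt_1 = 1.450 × 22.2 = 32.18 years.
Leg 2: γ = 1/√(1 − 0.470²) = 1/√0.7791 = 1.133; Δt_2 = 1.133 × 37.7 = 42.71 years.
Leg 3: γ = 1/√(1 − 0.600²) = 5/4 = 1.250; Δt_3 = 1.250 × 28.2 = 35.25 years.
Leg 4: 9.09 years is already measured at mission control.
Total: 32.18 + 42.71 + 35.25 + 9.090 years.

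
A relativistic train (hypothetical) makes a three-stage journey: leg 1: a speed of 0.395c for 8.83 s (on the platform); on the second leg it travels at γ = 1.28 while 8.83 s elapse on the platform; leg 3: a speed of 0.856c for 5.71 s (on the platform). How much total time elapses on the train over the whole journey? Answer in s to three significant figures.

Leg 1: γ = 1/√(1 − 0.395²) = 1/√0.8440 = 1.089; τ_1 = 8.83/1.089 = 8.112 s.
Leg 2: γ = 1.28; τ_2 = 8.83/1.280 = 6.898 s.
Leg 3: γ = 1/√(1 − 0.856²) = 1/√0.2673 = 1.934; τ_3 = 5.71/1.934 = 2.952 s.
Total: 8.112 + 6.898 + 2.952 s.

τ = 18.0 s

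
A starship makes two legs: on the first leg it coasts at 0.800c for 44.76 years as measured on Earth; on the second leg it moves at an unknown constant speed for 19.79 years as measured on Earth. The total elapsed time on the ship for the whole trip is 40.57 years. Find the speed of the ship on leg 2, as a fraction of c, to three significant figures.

Leg 1: γ = 1/√(1 − 0.800²) = 5/3 ≈ 1.667; τ_1 = 44.76/1.667 = 26.86 years.
Leg 2: speed unknown; τ_2 = 19.79/γ_2.
Total proper time: 26.86 + τ_2 = 40.57, so τ_2 = 40.57 − 26.86 = 13.71 years.
γ_2 = 19.79/13.71 = 1.443; β = √(1 − 1/γ²) = √0.5198.

β = 0.721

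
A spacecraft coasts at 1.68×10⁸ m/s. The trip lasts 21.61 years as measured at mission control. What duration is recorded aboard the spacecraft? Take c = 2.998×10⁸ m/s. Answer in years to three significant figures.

β = 1.68×10⁸/2.998×10⁸ = 0.5604; γ = 1/√(1 − 0.5604²) = 1.207
The interval measured at mission control is the dilated one; the clock aboard the spacecraft measures the proper time τ = Δt/γ = 21.61/1.207 years.

τ = 17.9 years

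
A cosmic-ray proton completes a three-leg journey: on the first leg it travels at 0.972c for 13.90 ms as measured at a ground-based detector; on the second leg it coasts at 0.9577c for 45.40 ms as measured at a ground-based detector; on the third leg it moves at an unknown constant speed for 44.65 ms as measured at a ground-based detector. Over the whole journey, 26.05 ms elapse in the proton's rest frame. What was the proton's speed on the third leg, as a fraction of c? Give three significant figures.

β = 0.976

Leg 1: γ = 1/√(1 − 0.972²) = 1/√0.05522 = 4.256; τ_1 = 13.90/4.256 = 3.266 ms.
Leg 2: γ = 1/√(1 − 0.9577²) = 1/√0.08281 = 3.475; τ_2 = 45.40/3.475 = 13.06 ms.
Leg 3: speed unknown; τ_3 = 44.65/γ_3.
Total proper time: 3.266 + 13.06 + τ_3 = 26.05, so τ_3 = 26.05 − 16.33 = 9.719 ms.
γ_3 = 44.65/9.719 = 4.594; β = √(1 − 1/γ²) = √0.9526.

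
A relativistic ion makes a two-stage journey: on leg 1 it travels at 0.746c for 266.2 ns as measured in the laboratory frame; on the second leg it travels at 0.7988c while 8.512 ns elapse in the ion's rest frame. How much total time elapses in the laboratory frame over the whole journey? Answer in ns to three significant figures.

Leg 1: 266.2 ns is already measured in the laboratory frame.
Leg 2: γ = 1/√(1 − 0.7988²) = 1/√0.3619 = 1.662; Δt_2 = 1.662 × 8.512 = 14.15 ns.
Total: 266.2 + 14.15 ns.

Δt = 280 ns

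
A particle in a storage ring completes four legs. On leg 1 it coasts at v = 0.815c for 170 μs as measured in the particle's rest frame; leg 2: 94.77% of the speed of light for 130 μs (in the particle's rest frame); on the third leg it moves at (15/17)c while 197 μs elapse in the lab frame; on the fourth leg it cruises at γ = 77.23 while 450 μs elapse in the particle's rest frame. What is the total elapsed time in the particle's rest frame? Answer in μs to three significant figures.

τ = 843 μs

Leg 1: 170 μs is already measured in the particle's rest frame.
Leg 2: 130 μs is already measured in the particle's rest frame.
Leg 3: γ = 1/√(1 − (15/17)²) = 17/8 = 2.125; τ_3 = 197/2.125 = 92.71 μs.
Leg 4: 450 μs is already measured in the particle's rest frame.
Total: 170.0 + 130.0 + 92.71 + 450.0 μs.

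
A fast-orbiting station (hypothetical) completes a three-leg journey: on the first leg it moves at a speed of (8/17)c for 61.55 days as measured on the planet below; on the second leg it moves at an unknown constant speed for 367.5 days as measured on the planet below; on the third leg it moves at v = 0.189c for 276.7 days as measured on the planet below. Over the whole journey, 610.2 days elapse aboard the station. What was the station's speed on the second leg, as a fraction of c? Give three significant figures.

β = 0.634

Leg 1: γ = 1/√(1 − (8/17)²) = 17/15 ≈ 1.133; τ_1 = 61.55/1.133 = 54.31 days.
Leg 2: speed unknown; τ_2 = 367.5/γ_2.
Leg 3: γ = 1/√(1 − 0.189²) = 1/√0.9643 = 1.018; τ_3 = 276.7/1.018 = 271.7 days.
Total proper time: 54.31 + τ_2 + 271.7 = 610.2, so τ_2 = 610.2 − 326.0 = 284.2 days.
γ_2 = 367.5/284.2 = 1.293; β = √(1 − 1/γ²) = √0.4020.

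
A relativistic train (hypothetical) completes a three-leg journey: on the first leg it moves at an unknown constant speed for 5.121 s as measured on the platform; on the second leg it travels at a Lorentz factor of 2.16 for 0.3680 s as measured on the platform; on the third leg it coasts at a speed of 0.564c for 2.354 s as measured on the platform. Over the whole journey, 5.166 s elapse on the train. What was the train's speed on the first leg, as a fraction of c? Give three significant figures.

Leg 1: speed unknown; τ_1 = 5.121/γ_1.
Leg 2: γ = 2.16; τ_2 = 0.3680/2.160 = 0.1704 s.
Leg 3: γ = 1/√(1 − 0.564²) = 1/√0.6819 = 1.211; τ_3 = 2.354/1.211 = 1.944 s.
Total proper time: τ_1 + 0.1704 + 1.944 = 5.166, so τ_1 = 5.166 − 2.114 = 3.052 s.
γ_1 = 5.121/3.052 = 1.678; β = √(1 − 1/γ²) = √0.6449.

β = 0.803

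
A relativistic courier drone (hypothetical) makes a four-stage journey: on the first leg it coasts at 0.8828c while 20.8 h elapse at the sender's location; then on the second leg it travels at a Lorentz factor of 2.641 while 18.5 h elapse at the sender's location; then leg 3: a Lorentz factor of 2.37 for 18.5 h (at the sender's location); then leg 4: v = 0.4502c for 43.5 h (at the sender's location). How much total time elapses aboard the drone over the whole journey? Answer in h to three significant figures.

Leg 1: γ = 1/√(1 − 0.8828²) = 1/√0.2207 = 2.129; τ_1 = 20.8/2.129 = 9.771 h.
Leg 2: γ = 2.641; τ_2 = 18.5/2.641 = 7.005 h.
Leg 3: γ = 2.37; τ_3 = 18.5/2.370 = 7.806 h.
Leg 4: γ = 1/√(1 − 0.4502²) = 1/√0.7973 = 1.120; τ_4 = 43.5/1.120 = 38.84 h.
Total: 9.771 + 7.005 + 7.806 + 38.84 h.

τ = 63.4 h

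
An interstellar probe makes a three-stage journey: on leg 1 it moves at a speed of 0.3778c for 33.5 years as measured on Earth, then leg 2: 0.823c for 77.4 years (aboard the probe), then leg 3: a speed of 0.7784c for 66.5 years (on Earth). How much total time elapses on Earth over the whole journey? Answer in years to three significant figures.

Leg 1: 33.5 years is already measured on Earth.
Leg 2: γ = 1/√(1 − 0.823²) = 1/√0.3227 = 1.760; Δt_2 = 1.760 × 77.4 = 136.3 years.
Leg 3: 66.5 years is already measured on Earth.
Total: 33.50 + 136.3 + 66.50 years.

Δt = 236 years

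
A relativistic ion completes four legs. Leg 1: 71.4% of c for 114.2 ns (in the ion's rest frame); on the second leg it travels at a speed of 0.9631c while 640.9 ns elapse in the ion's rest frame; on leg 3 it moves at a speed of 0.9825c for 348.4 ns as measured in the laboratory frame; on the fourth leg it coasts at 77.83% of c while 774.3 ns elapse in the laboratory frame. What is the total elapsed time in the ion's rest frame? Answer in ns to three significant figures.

Leg 1: 114.2 ns is already measured in the ion's rest frame.
Leg 2: 640.9 ns is already measured in the ion's rest frame.
Leg 3: γ = 1/√(1 − 0.9825²) = 1/√0.03469 = 5.369; τ_3 = 348.4/5.369 = 64.89 ns.
Leg 4: β = 0.7783; γ = 1/√(1 − 0.7783²) = 1/√0.3942 = 1.593; τ_4 = 774.3/1.593 = 486.2 ns.
Total: 114.2 + 640.9 + 64.89 + 486.2 ns.

τ = 1310 ns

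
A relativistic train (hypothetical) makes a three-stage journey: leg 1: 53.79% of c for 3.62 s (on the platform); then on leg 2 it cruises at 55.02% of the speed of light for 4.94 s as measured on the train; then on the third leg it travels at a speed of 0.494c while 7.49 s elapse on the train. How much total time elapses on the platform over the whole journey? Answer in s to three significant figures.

Δt = 18.2 s

Leg 1: 3.62 s is already measured on the platform.
Leg 2: β = 0.5502; γ = 1/√(1 − 0.5502²) = 1/√0.6973 = 1.198; Δt_2 = 1.198 × 4.94 = 5.916 s.
Leg 3: γ = 1/√(1 − 0.494²) = 1/√0.7560 = 1.150; Δt_3 = 1.150 × 7.49 = 8.615 s.
Total: 3.620 + 5.916 + 8.615 s.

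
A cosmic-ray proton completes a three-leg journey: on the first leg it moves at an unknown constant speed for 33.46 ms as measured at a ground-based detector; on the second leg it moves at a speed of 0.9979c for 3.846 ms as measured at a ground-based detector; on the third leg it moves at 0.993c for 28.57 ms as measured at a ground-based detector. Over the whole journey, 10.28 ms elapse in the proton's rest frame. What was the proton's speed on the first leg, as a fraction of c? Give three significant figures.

Leg 1: speed unknown; τ_1 = 33.46/γ_1.
Leg 2: γ = 1/√(1 − 0.9979²) = 1/√0.004196 = 15.44; τ_2 = 3.846/15.44 = 0.2491 ms.
Leg 3: γ = 1/√(1 − 0.993²) = 1/√0.01395 = 8.466; τ_3 = 28.57/8.466 = 3.375 ms.
Total proper time: τ_1 + 0.2491 + 3.375 = 10.28, so τ_1 = 10.28 − 3.624 = 6.656 ms.
γ_1 = 33.46/6.656 = 5.027; β = √(1 − 1/γ²) = √0.9604.

β = 0.980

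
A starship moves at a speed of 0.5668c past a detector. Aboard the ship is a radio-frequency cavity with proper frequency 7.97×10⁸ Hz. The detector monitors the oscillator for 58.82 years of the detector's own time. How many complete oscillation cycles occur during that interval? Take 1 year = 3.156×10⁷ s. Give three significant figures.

N = 1.22×10¹⁸

γ = 1/√(1 − 0.5668²) = 1/√0.6787 = 1.214
During 58.82 years of lab time, the oscillator's proper time advances by τ = Δt/γ = 58.82/1.214 = 48.46 years = 1.529×10⁹ s.
N = f × τ = 7.97×10⁸ × 1.529×10⁹ = 1.219×10¹⁸.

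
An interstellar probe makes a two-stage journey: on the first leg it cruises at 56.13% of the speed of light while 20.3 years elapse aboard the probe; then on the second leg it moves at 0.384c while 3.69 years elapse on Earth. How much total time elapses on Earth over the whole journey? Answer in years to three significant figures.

Δt = 28.2 years

Leg 1: β = 0.5613; γ = 1/√(1 − 0.5613²) = 1/√0.6849 = 1.208; Δt_1 = 1.208 × 20.3 = 24.53 years.
Leg 2: 3.69 years is already measured on Earth.
Total: 24.53 + 3.690 years.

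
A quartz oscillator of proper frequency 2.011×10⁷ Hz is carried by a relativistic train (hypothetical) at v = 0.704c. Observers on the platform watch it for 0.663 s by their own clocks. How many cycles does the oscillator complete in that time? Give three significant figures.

N = 9.47×10⁶

γ = 1/√(1 − 0.704²) = 1/√0.5044 = 1.408
During 0.663 s of lab time, the oscillator's proper time advances by τ = Δt/γ = 0.663/1.408 = 0.4709 s = 4.709×10⁻¹ s.
N = f × τ = 2.011×10⁷ × 4.709×10⁻¹ = 9.469×10⁶.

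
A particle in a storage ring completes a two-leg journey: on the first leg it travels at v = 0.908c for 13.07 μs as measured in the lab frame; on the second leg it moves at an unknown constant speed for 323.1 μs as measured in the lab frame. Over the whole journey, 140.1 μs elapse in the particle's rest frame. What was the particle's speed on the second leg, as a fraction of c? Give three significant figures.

β = 0.909

Leg 1: γ = 1/√(1 − 0.908²) = 1/√0.1755 = 2.387; τ_1 = 13.07/2.387 = 5.476 μs.
Leg 2: speed unknown; τ_2 = 323.1/γ_2.
Total proper time: 5.476 + τ_2 = 140.1, so τ_2 = 140.1 − 5.476 = 134.6 μs.
γ_2 = 323.1/134.6 = 2.400; β = √(1 − 1/γ²) = √0.8264.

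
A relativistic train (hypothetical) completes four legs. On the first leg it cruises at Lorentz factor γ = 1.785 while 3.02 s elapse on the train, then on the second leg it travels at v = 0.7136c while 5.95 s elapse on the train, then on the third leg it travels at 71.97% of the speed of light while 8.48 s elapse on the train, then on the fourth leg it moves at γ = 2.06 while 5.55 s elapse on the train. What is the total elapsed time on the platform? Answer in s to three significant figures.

Leg 1: γ = 1.785; Δt_1 = 1.785 × 3.02 = 5.391 s.
Leg 2: γ = 1/√(1 − 0.7136²) = 1/√0.4908 = 1.427; Δt_2 = 1.427 × 5.95 = 8.493 s.
Leg 3: β = 0.7197; γ = 1/√(1 − 0.7197²) = 1/√0.4820 = 1.440; Δt_3 = 1.440 × 8.48 = 12.21 s.
Leg 4: γ = 2.06; Δt_4 = 2.060 × 5.55 = 11.43 s.
Total: 5.391 + 8.493 + 12.21 + 11.43 s.

Δt = 37.5 s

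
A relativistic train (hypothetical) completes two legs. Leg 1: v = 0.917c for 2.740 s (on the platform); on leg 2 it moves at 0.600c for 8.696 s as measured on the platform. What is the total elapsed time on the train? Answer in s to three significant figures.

τ = 8.05 s

Leg 1: γ = 1/√(1 − 0.917²) = 1/√0.1591 = 2.507; τ_1 = 2.740/2.507 = 1.093 s.
Leg 2: γ = 1/√(1 − 0.600²) = 5/4 = 1.250; τ_2 = 8.696/1.250 = 6.957 s.
Total: 1.093 + 6.957 s.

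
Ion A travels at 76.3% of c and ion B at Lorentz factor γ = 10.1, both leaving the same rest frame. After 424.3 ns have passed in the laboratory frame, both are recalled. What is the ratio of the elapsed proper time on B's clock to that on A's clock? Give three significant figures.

A: β = 0.763; γ = 1/√(1 − 0.763²) = 1/√0.4178 = 1.547. B: γ = 10.1.
τ_A/τ_B = γ_B/γ_A = 10.10/1.547 = 6.529, so τ_B/τ_A = 0.1532.

τ_B/τ_A = 0.153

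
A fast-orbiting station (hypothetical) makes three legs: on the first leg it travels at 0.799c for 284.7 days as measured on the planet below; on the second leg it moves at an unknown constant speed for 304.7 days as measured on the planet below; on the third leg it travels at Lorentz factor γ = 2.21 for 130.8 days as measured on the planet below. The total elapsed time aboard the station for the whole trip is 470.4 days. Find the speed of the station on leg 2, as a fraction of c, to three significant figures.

Leg 1: γ = 1/√(1 − 0.799²) = 1/√0.3616 = 1.663; τ_1 = 284.7/1.663 = 171.2 days.
Leg 2: speed unknown; τ_2 = 304.7/γ_2.
Leg 3: γ = 2.21; τ_3 = 130.8/2.210 = 59.19 days.
Total proper time: 171.2 + τ_2 + 59.19 = 470.4, so τ_2 = 470.4 − 230.4 = 240.0 days.
γ_2 = 304.7/240.0 = 1.270; β = √(1 − 1/γ²) = √0.3795.

β = 0.616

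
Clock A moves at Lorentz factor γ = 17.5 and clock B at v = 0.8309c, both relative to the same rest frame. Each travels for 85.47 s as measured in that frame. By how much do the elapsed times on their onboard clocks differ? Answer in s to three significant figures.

|τ_A − τ_B| = 42.7 s

A: γ = 17.5; τ_A = 85.47/17.50 = 4.884 s.
B: γ = 1/√(1 − 0.8309²) = 1/√0.3096 = 1.797; τ_B = 85.47/1.797 = 47.56 s.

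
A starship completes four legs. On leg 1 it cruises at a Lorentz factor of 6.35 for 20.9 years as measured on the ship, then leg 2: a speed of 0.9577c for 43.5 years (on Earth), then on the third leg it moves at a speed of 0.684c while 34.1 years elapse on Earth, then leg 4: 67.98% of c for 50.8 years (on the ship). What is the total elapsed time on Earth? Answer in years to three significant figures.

Leg 1: γ = 6.35; Δt_1 = 6.350 × 20.9 = 132.7 years.
Leg 2: 43.5 years is already measured on Earth.
Leg 3: 34.1 years is already measured on Earth.
Leg 4: β = 0.6798; γ = 1/√(1 − 0.6798²) = 1/√0.5379 = 1.364; Δt_4 = 1.364 × 50.8 = 69.27 years.
Total: 132.7 + 43.50 + 34.10 + 69.27 years.

Δt = 280 years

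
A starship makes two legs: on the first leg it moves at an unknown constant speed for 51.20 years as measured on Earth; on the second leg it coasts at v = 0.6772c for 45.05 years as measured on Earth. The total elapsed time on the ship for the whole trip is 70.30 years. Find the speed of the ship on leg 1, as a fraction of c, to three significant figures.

β = 0.688

Leg 1: speed unknown; τ_1 = 51.20/γ_1.
Leg 2: γ = 1/√(1 − 0.6772²) = 1/√0.5414 = 1.359; τ_2 = 45.05/1.359 = 33.15 years.
Total proper time: τ_1 + 33.15 = 70.30, so τ_1 = 70.30 − 33.15 = 37.15 years.
γ_1 = 51.20/37.15 = 1.378; β = √(1 − 1/γ²) = √0.4735.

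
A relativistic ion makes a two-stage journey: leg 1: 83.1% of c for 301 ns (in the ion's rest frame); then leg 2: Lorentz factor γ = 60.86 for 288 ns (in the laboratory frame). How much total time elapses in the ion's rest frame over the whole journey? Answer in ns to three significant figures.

Leg 1: 301 ns is already measured in the ion's rest frame.
Leg 2: γ = 60.86; τ_2 = 288/60.86 = 4.732 ns.
Total: 301.0 + 4.732 ns.

τ = 306 ns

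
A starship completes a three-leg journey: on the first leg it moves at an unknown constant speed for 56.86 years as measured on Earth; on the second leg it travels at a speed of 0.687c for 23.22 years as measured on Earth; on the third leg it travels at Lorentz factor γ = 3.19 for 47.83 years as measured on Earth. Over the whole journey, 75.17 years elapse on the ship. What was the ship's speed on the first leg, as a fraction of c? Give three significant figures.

β = 0.648

Leg 1: speed unknown; τ_1 = 56.86/γ_1.
Leg 2: γ = 1/√(1 − 0.687²) = 1/√0.5280 = 1.376; τ_2 = 23.22/1.376 = 16.87 years.
Leg 3: γ = 3.19; τ_3 = 47.83/3.190 = 14.99 years.
Total proper time: τ_1 + 16.87 + 14.99 = 75.17, so τ_1 = 75.17 − 31.87 = 43.30 years.
γ_1 = 56.86/43.30 = 1.313; β = √(1 − 1/γ²) = √0.4200.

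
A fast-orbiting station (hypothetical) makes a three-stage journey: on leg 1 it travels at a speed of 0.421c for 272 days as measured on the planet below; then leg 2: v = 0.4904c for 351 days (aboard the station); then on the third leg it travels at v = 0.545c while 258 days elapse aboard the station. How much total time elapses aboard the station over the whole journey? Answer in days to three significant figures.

τ = 856 days

Leg 1: γ = 1/√(1 − 0.421²) = 1/√0.8228 = 1.102; τ_1 = 272/1.102 = 246.7 days.
Leg 2: 351 days is already measured aboard the station.
Leg 3: 258 days is already measured aboard the station.
Total: 246.7 + 351.0 + 258.0 days.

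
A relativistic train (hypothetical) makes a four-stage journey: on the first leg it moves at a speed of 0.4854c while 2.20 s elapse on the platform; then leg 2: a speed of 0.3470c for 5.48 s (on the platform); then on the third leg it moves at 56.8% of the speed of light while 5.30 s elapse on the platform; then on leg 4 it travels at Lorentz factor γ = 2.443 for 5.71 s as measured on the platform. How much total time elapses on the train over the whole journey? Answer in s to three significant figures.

Leg 1: γ = 1/√(1 − 0.4854²) = 1/√0.7644 = 1.144; τ_1 = 2.20/1.144 = 1.923 s.
Leg 2: γ = 1/√(1 − 0.3470²) = 1/√0.8796 = 1.066; τ_2 = 5.48/1.066 = 5.140 s.
Leg 3: β = 0.568; γ = 1/√(1 − 0.568²) = 1/√0.6774 = 1.215; τ_3 = 5.30/1.215 = 4.362 s.
Leg 4: γ = 2.443; τ_4 = 5.71/2.443 = 2.337 s.
Total: 1.923 + 5.140 + 4.362 + 2.337 s.

τ = 13.8 s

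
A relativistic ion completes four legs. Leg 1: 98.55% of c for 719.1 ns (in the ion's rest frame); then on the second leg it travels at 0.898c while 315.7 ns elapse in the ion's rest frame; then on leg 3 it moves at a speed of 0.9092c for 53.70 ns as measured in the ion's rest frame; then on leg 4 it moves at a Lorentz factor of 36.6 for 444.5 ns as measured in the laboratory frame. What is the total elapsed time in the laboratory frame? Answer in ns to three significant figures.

Δt = 5530 ns

Leg 1: β = 0.9855; γ = 1/√(1 − 0.9855²) = 1/√0.02879 = 5.894; Δt_1 = 5.894 × 719.1 = 4238 ns.
Leg 2: γ = 1/√(1 − 0.898²) = 1/√0.1936 = 2.273; Δt_2 = 2.273 × 315.7 = 717.5 ns.
Leg 3: γ = 1/√(1 − 0.9092²) = 1/√0.1734 = 2.402; Δt_3 = 2.402 × 53.70 = 129.0 ns.
Leg 4: 444.5 ns is already measured in the laboratory frame.
Total: 4238 + 717.5 + 129.0 + 444.5 ns.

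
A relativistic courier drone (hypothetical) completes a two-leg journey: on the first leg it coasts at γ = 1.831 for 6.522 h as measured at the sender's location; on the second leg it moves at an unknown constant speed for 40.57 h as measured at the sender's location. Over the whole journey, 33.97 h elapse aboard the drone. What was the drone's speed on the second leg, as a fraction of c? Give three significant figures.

β = 0.662

Leg 1: γ = 1.831; τ_1 = 6.522/1.831 = 3.562 h.
Leg 2: speed unknown; τ_2 = 40.57/γ_2.
Total proper time: 3.562 + τ_2 = 33.97, so τ_2 = 33.97 − 3.562 = 30.41 h.
γ_2 = 40.57/30.41 = 1.334; β = √(1 − 1/γ²) = √0.4382.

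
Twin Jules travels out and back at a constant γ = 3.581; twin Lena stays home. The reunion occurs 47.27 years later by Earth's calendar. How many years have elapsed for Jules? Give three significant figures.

τ = 13.2 years

γ = 3.581
Jules's clock measures proper time along the trip: τ = Δt/γ = 47.27/3.581 years.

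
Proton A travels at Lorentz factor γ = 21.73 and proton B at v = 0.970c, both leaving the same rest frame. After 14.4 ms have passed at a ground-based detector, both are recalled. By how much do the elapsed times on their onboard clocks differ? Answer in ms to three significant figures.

|τ_A − τ_B| = 2.84 ms

A: γ = 21.73; τ_A = 14.4/21.73 = 0.6627 ms.
B: γ = 1/√(1 − 0.970²) = 1/√0.05910 = 4.113; τ_B = 14.4/4.113 = 3.501 ms.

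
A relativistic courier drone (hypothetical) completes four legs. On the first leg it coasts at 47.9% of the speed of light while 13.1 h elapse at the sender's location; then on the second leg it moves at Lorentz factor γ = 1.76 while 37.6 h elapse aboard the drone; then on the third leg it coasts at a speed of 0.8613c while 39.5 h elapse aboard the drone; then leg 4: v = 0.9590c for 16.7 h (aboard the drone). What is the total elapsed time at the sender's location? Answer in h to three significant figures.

Δt = 216 h

Leg 1: 13.1 h is already measured at the sender's location.
Leg 2: γ = 1.76; Δt_2 = 1.760 × 37.6 = 66.18 h.
Leg 3: γ = 1/√(1 − 0.8613²) = 1/√0.2582 = 1.968; Δt_3 = 1.968 × 39.5 = 77.74 h.
Leg 4: γ = 1/√(1 − 0.9590²) = 1/√0.08032 = 3.529; Δt_4 = 3.529 × 16.7 = 58.93 h.
Total: 13.10 + 66.18 + 77.74 + 58.93 h.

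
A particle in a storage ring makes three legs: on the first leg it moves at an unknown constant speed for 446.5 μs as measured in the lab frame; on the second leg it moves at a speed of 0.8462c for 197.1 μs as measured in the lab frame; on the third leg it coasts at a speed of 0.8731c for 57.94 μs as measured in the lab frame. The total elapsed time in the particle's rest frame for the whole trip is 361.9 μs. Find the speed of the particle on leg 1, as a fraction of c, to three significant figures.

β = 0.859

Leg 1: speed unknown; τ_1 = 446.5/γ_1.
Leg 2: γ = 1/√(1 − 0.8462²) = 1/√0.2839 = 1.877; τ_2 = 197.1/1.877 = 105.0 μs.
Leg 3: γ = 1/√(1 − 0.8731²) = 1/√0.2377 = 2.051; τ_3 = 57.94/2.051 = 28.25 μs.
Total proper time: τ_1 + 105.0 + 28.25 = 361.9, so τ_1 = 361.9 − 133.3 = 228.6 μs.
γ_1 = 446.5/228.6 = 1.953; β = √(1 − 1/γ²) = √0.7378.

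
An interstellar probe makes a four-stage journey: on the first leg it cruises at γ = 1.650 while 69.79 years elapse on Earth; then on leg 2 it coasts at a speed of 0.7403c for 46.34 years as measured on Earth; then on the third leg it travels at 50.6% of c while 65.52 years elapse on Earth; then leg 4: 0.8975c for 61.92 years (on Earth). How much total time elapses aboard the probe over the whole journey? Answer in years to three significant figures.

Leg 1: γ = 1.650; τ_1 = 69.79/1.650 = 42.30 years.
Leg 2: γ = 1/√(1 − 0.7403²) = 1/√0.4520 = 1.487; τ_2 = 46.34/1.487 = 31.15 years.
Leg 3: β = 0.506; γ = 1/√(1 − 0.506²) = 1/√0.7440 = 1.159; τ_3 = 65.52/1.159 = 56.51 years.
Leg 4: γ = 1/√(1 − 0.8975²) = 1/√0.1945 = 2.267; τ_4 = 61.92/2.267 = 27.31 years.
Total: 42.30 + 31.15 + 56.51 + 27.31 years.

τ = 157 years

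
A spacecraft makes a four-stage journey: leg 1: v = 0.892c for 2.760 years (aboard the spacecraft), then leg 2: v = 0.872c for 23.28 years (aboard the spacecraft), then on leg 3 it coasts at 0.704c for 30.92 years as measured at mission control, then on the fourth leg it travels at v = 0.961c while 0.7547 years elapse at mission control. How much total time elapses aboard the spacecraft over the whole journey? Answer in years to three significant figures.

Leg 1: 2.760 years is already measured aboard the spacecraft.
Leg 2: 23.28 years is already measured aboard the spacecraft.
Leg 3: γ = 1/√(1 − 0.704²) = 1/√0.5044 = 1.408; τ_3 = 30.92/1.408 = 21.96 years.
Leg 4: γ = 1/√(1 − 0.961²) = 1/√0.07648 = 3.616; τ_4 = 0.7547/3.616 = 0.2087 years.
Total: 2.760 + 23.28 + 21.96 + 0.2087 years.

τ = 48.2 years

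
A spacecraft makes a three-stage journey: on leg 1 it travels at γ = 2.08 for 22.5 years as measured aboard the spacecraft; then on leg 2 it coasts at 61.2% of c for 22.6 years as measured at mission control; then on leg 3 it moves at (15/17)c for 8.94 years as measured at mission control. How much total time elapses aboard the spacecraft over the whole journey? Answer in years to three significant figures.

Leg 1: 22.5 years is already measured aboard the spacecraft.
Leg 2: β = 0.612; γ = 1/√(1 − 0.612²) = 1/√0.6255 = 1.264; τ_2 = 22.6/1.264 = 17.87 years.
Leg 3: γ = 1/√(1 − (15/17)²) = 17/8 = 2.125; τ_3 = 8.94/2.125 = 4.207 years.
Total: 22.50 + 17.87 + 4.207 years.

τ = 44.6 years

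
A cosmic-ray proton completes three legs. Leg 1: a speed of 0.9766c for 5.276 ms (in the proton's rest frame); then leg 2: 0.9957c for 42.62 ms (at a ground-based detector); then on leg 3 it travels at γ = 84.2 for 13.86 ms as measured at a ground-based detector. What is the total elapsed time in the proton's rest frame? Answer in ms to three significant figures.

τ = 9.39 ms

Leg 1: 5.276 ms is already measured in the proton's rest frame.
Leg 2: γ = 1/√(1 − 0.9957²) = 1/√0.008582 = 10.79; τ_2 = 42.62/10.79 = 3.948 ms.
Leg 3: γ = 84.2; τ_3 = 13.86/84.20 = 0.1646 ms.
Total: 5.276 + 3.948 + 0.1646 ms.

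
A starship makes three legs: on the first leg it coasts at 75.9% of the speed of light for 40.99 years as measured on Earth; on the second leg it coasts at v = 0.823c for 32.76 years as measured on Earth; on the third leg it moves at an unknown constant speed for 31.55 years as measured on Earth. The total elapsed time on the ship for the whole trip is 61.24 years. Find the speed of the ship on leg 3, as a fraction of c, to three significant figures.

Leg 1: β = 0.759; γ = 1/√(1 − 0.759²) = 1/√0.4239 = 1.536; τ_1 = 40.99/1.536 = 26.69 years.
Leg 2: γ = 1/√(1 − 0.823²) = 1/√0.3227 = 1.760; τ_2 = 32.76/1.760 = 18.61 years.
Leg 3: speed unknown; τ_3 = 31.55/γ_3.
Total proper time: 26.69 + 18.61 + τ_3 = 61.24, so τ_3 = 61.24 − 45.30 = 15.94 years.
γ_3 = 31.55/15.94 = 1.979; β = √(1 − 1/γ²) = √0.7447.

β = 0.863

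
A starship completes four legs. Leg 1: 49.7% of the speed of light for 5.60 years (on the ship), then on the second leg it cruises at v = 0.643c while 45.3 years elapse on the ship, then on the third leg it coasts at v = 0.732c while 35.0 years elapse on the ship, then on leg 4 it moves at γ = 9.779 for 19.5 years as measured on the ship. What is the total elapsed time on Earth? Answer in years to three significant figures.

Leg 1: β = 0.497; γ = 1/√(1 − 0.497²) = 1/√0.7530 = 1.152; Δt_1 = 1.152 × 5.60 = 6.453 years.
Leg 2: γ = 1/√(1 − 0.643²) = 1/√0.5866 = 1.306; Δt_2 = 1.306 × 45.3 = 59.15 years.
Leg 3: γ = 1/√(1 − 0.732²) = 1/√0.4642 = 1.468; Δt_3 = 1.468 × 35.0 = 51.37 years.
Leg 4: γ = 9.779; Δt_4 = 9.779 × 19.5 = 190.7 years.
Total: 6.453 + 59.15 + 51.37 + 190.7 years.

Δt = 308 years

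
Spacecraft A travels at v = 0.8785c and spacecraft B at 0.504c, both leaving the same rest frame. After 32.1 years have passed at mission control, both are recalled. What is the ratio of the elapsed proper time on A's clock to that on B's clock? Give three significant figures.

A: γ = 1/√(1 − 0.8785²) = 1/√0.2282 = 2.093. B: γ = 1/√(1 − 0.504²) = 1/√0.7460 = 1.158.
τ_A/τ_B = γ_B/γ_A = 1.158/2.093 = 0.5531, so τ_A/τ_B = 0.5531.

τ_A/τ_B = 0.553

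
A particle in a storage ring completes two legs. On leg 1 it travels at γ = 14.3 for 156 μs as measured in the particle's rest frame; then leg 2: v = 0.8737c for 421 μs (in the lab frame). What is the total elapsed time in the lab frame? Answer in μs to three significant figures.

Leg 1: γ = 14.3; Δt_1 = 14.30 × 156 = 2231 μs.
Leg 2: 421 μs is already measured in the lab frame.
Total: 2231 + 421.0 μs.

Δt = 2650 μs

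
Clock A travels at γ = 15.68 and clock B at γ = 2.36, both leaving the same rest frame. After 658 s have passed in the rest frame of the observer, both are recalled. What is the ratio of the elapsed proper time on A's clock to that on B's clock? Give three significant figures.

τ_A/τ_B = 0.151

A: γ = 15.68. B: γ = 2.36.
τ_A/τ_B = γ_B/γ_A = 2.360/15.68 = 0.1505, so τ_A/τ_B = 0.1505.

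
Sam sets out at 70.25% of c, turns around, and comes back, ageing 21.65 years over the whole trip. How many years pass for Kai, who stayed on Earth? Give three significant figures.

β = 0.7025; γ = 1/√(1 − 0.7025²) = 1/√0.5065 = 1.405
Earth-frame duration is the dilated interval: Δt = γτ = 1.405 × 21.65 years.

Δt = 30.4 years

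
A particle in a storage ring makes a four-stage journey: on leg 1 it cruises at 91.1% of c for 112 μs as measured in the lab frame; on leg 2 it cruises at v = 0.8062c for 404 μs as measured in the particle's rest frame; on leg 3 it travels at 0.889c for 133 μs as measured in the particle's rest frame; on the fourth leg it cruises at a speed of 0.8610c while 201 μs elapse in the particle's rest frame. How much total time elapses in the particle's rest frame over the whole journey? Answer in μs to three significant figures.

Leg 1: β = 0.911; γ = 1/√(1 − 0.911²) = 1/√0.1701 = 2.425; τ_1 = 112/2.425 = 46.19 μs.
Leg 2: 404 μs is already measured in the particle's rest frame.
Leg 3: 133 μs is already measured in the particle's rest frame.
Leg 4: 201 μs is already measured in the particle's rest frame.
Total: 46.19 + 404.0 + 133.0 + 201.0 μs.

τ = 784 μs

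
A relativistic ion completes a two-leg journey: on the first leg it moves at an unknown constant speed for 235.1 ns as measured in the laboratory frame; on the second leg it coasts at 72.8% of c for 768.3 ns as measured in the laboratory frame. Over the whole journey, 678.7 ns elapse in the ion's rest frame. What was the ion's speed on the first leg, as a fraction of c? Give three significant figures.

β = 0.763

Leg 1: speed unknown; τ_1 = 235.1/γ_1.
Leg 2: β = 0.728; γ = 1/√(1 − 0.728²) = 1/√0.4700 = 1.459; τ_2 = 768.3/1.459 = 526.7 ns.
Total proper time: τ_1 + 526.7 = 678.7, so τ_1 = 678.7 − 526.7 = 152.0 ns.
γ_1 = 235.1/152.0 = 1.547; β = √(1 − 1/γ²) = √0.5822.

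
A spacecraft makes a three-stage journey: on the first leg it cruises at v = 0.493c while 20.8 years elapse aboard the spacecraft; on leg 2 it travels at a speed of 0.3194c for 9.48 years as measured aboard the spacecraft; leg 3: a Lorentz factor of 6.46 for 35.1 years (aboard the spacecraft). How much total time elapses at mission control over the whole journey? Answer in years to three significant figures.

Δt = 261 years

Leg 1: γ = 1/√(1 − 0.493²) = 1/√0.7570 = 1.149; Δt_1 = 1.149 × 20.8 = 23.91 years.
Leg 2: γ = 1/√(1 − 0.3194²) = 1/√0.8980 = 1.055; Δt_2 = 1.055 × 9.48 = 10.00 years.
Leg 3: γ = 6.46; Δt_3 = 6.460 × 35.1 = 226.7 years.
Total: 23.91 + 10.00 + 226.7 years.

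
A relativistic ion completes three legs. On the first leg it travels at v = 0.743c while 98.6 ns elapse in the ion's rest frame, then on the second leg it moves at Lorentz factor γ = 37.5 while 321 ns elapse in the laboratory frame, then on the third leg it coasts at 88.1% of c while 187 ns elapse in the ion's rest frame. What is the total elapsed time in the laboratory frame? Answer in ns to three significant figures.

Δt = 864 ns

Leg 1: γ = 1/√(1 − 0.743²) = 1/√0.4480 = 1.494; Δt_1 = 1.494 × 98.6 = 147.3 ns.
Leg 2: 321 ns is already measured in the laboratory frame.
Leg 3: β = 0.881; γ = 1/√(1 − 0.881²) = 1/√0.2238 = 2.114; Δt_3 = 2.114 × 187 = 395.3 ns.
Total: 147.3 + 321.0 + 395.3 ns.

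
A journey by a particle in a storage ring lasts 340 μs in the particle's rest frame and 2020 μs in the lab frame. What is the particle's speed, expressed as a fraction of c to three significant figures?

The proper time is measured in the particle's rest frame (both events occur at the particle's location); Δt is measured in the lab frame. γ = Δt/τ = 2020/340 = 5.941.
β = √(1 − 1/γ²) = √(1 − 0.02833) = √0.9717

v = 0.986c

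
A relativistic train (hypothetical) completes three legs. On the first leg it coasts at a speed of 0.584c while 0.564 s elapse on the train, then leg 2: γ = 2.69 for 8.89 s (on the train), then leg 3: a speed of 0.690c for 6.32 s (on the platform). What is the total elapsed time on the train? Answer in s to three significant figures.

τ = 14.0 s

Leg 1: 0.564 s is already measured on the train.
Leg 2: 8.89 s is already measured on the train.
Leg 3: γ = 1/√(1 − 0.690²) = 1/√0.5239 = 1.382; τ_3 = 6.32/1.382 = 4.574 s.
Total: 0.5640 + 8.890 + 4.574 s.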